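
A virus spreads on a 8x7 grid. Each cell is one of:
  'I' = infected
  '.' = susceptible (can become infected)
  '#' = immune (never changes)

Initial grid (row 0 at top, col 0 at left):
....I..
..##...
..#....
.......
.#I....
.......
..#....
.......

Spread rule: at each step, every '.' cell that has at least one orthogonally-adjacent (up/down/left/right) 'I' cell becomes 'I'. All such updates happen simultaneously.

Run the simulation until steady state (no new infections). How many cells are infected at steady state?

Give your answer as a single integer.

Step 0 (initial): 2 infected
Step 1: +6 new -> 8 infected
Step 2: +9 new -> 17 infected
Step 3: +12 new -> 29 infected
Step 4: +12 new -> 41 infected
Step 5: +7 new -> 48 infected
Step 6: +2 new -> 50 infected
Step 7: +1 new -> 51 infected
Step 8: +0 new -> 51 infected

Answer: 51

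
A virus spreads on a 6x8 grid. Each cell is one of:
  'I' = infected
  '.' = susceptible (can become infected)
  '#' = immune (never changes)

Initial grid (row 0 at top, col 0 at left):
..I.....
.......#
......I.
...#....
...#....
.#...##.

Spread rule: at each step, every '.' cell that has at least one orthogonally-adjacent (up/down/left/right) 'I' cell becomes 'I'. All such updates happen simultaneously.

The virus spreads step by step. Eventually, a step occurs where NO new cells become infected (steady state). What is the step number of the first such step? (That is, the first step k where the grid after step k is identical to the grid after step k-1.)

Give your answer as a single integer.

Answer: 8

Derivation:
Step 0 (initial): 2 infected
Step 1: +7 new -> 9 infected
Step 2: +11 new -> 20 infected
Step 3: +10 new -> 30 infected
Step 4: +5 new -> 35 infected
Step 5: +4 new -> 39 infected
Step 6: +2 new -> 41 infected
Step 7: +1 new -> 42 infected
Step 8: +0 new -> 42 infected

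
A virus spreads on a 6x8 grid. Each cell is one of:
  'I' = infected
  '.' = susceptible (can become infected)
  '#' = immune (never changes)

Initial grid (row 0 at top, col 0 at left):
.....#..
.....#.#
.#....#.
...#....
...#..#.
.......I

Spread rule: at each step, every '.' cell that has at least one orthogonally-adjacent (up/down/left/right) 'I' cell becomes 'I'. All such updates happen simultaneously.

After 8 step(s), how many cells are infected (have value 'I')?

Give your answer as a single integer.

Step 0 (initial): 1 infected
Step 1: +2 new -> 3 infected
Step 2: +2 new -> 5 infected
Step 3: +4 new -> 9 infected
Step 4: +3 new -> 12 infected
Step 5: +3 new -> 15 infected
Step 6: +3 new -> 18 infected
Step 7: +5 new -> 23 infected
Step 8: +5 new -> 28 infected

Answer: 28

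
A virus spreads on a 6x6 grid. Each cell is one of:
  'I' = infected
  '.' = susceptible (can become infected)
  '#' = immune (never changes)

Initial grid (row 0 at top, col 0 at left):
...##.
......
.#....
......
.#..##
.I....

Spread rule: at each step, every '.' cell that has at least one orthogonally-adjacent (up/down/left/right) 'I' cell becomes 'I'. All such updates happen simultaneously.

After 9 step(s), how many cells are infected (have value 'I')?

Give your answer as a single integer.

Answer: 30

Derivation:
Step 0 (initial): 1 infected
Step 1: +2 new -> 3 infected
Step 2: +3 new -> 6 infected
Step 3: +4 new -> 10 infected
Step 4: +5 new -> 15 infected
Step 5: +4 new -> 19 infected
Step 6: +6 new -> 25 infected
Step 7: +3 new -> 28 infected
Step 8: +1 new -> 29 infected
Step 9: +1 new -> 30 infected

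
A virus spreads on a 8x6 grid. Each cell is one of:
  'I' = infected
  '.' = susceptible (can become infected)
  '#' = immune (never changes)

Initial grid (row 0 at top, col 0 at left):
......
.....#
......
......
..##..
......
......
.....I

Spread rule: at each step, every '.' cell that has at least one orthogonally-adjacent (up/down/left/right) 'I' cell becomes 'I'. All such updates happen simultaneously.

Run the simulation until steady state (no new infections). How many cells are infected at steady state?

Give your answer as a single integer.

Step 0 (initial): 1 infected
Step 1: +2 new -> 3 infected
Step 2: +3 new -> 6 infected
Step 3: +4 new -> 10 infected
Step 4: +5 new -> 15 infected
Step 5: +5 new -> 20 infected
Step 6: +4 new -> 24 infected
Step 7: +5 new -> 29 infected
Step 8: +5 new -> 34 infected
Step 9: +5 new -> 39 infected
Step 10: +3 new -> 42 infected
Step 11: +2 new -> 44 infected
Step 12: +1 new -> 45 infected
Step 13: +0 new -> 45 infected

Answer: 45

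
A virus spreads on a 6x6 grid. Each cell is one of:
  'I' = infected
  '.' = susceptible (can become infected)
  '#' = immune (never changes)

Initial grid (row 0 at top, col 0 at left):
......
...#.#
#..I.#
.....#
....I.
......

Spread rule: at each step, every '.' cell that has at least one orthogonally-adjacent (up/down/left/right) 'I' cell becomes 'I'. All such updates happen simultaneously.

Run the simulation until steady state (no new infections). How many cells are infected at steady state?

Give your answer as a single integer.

Step 0 (initial): 2 infected
Step 1: +7 new -> 9 infected
Step 2: +7 new -> 16 infected
Step 3: +6 new -> 22 infected
Step 4: +7 new -> 29 infected
Step 5: +2 new -> 31 infected
Step 6: +0 new -> 31 infected

Answer: 31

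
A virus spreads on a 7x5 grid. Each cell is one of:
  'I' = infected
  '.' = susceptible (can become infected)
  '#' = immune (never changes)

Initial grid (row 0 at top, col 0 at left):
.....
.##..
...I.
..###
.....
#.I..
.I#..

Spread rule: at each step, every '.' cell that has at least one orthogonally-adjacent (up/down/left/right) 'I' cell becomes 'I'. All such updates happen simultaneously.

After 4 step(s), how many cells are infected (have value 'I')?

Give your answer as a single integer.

Step 0 (initial): 3 infected
Step 1: +7 new -> 10 infected
Step 2: +7 new -> 17 infected
Step 3: +7 new -> 24 infected
Step 4: +3 new -> 27 infected

Answer: 27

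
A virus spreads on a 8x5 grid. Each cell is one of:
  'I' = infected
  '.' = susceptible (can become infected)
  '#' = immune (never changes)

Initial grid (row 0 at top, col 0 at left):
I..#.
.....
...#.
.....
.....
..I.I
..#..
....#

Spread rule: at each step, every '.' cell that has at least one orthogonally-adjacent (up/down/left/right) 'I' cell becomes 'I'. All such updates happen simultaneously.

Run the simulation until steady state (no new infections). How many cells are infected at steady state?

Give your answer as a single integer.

Step 0 (initial): 3 infected
Step 1: +7 new -> 10 infected
Step 2: +10 new -> 20 infected
Step 3: +11 new -> 31 infected
Step 4: +4 new -> 35 infected
Step 5: +1 new -> 36 infected
Step 6: +0 new -> 36 infected

Answer: 36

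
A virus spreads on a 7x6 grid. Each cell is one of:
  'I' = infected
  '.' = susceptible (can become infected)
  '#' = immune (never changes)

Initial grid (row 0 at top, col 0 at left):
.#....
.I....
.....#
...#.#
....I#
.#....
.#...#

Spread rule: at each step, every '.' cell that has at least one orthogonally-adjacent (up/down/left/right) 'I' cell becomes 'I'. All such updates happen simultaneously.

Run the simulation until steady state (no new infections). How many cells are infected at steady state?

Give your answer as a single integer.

Step 0 (initial): 2 infected
Step 1: +6 new -> 8 infected
Step 2: +11 new -> 19 infected
Step 3: +8 new -> 27 infected
Step 4: +4 new -> 31 infected
Step 5: +2 new -> 33 infected
Step 6: +1 new -> 34 infected
Step 7: +0 new -> 34 infected

Answer: 34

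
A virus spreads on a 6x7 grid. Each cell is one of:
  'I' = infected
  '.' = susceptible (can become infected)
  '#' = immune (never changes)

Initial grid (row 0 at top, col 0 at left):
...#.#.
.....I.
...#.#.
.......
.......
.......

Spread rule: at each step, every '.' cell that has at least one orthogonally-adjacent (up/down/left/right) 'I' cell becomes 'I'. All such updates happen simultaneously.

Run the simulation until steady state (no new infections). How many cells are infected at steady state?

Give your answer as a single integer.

Answer: 38

Derivation:
Step 0 (initial): 1 infected
Step 1: +2 new -> 3 infected
Step 2: +5 new -> 8 infected
Step 3: +3 new -> 11 infected
Step 4: +7 new -> 18 infected
Step 5: +8 new -> 26 infected
Step 6: +6 new -> 32 infected
Step 7: +3 new -> 35 infected
Step 8: +2 new -> 37 infected
Step 9: +1 new -> 38 infected
Step 10: +0 new -> 38 infected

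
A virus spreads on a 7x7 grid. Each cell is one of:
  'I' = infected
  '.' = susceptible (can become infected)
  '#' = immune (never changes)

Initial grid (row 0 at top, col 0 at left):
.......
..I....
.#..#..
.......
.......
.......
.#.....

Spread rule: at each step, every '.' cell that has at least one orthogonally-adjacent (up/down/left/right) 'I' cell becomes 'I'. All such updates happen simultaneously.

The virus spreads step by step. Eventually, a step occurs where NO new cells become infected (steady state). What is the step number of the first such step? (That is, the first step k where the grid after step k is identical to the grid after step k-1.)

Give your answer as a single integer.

Answer: 10

Derivation:
Step 0 (initial): 1 infected
Step 1: +4 new -> 5 infected
Step 2: +6 new -> 11 infected
Step 3: +7 new -> 18 infected
Step 4: +8 new -> 26 infected
Step 5: +8 new -> 34 infected
Step 6: +5 new -> 39 infected
Step 7: +4 new -> 43 infected
Step 8: +2 new -> 45 infected
Step 9: +1 new -> 46 infected
Step 10: +0 new -> 46 infected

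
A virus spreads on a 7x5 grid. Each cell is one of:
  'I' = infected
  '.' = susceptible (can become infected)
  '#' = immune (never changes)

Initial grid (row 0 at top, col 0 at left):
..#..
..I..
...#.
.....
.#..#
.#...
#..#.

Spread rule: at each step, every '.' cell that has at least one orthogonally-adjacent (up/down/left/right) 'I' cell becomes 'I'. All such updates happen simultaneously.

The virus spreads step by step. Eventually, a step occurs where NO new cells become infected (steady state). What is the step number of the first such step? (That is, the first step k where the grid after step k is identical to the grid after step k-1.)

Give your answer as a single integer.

Step 0 (initial): 1 infected
Step 1: +3 new -> 4 infected
Step 2: +6 new -> 10 infected
Step 3: +7 new -> 17 infected
Step 4: +4 new -> 21 infected
Step 5: +3 new -> 24 infected
Step 6: +3 new -> 27 infected
Step 7: +1 new -> 28 infected
Step 8: +0 new -> 28 infected

Answer: 8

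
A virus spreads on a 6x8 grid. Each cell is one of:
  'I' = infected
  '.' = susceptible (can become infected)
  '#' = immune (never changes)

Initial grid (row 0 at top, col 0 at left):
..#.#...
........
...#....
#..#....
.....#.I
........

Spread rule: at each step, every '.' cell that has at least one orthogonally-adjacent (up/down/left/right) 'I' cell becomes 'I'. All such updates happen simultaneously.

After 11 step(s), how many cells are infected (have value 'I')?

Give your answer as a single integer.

Step 0 (initial): 1 infected
Step 1: +3 new -> 4 infected
Step 2: +3 new -> 7 infected
Step 3: +4 new -> 11 infected
Step 4: +5 new -> 16 infected
Step 5: +5 new -> 21 infected
Step 6: +4 new -> 25 infected
Step 7: +3 new -> 28 infected
Step 8: +5 new -> 33 infected
Step 9: +4 new -> 37 infected
Step 10: +3 new -> 40 infected
Step 11: +2 new -> 42 infected

Answer: 42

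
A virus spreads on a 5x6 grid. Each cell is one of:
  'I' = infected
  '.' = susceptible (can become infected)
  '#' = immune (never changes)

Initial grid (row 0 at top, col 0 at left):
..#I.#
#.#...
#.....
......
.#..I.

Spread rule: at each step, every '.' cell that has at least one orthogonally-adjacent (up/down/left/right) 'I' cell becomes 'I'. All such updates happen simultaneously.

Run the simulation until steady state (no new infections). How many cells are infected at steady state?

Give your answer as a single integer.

Step 0 (initial): 2 infected
Step 1: +5 new -> 7 infected
Step 2: +6 new -> 13 infected
Step 3: +4 new -> 17 infected
Step 4: +2 new -> 19 infected
Step 5: +2 new -> 21 infected
Step 6: +2 new -> 23 infected
Step 7: +1 new -> 24 infected
Step 8: +0 new -> 24 infected

Answer: 24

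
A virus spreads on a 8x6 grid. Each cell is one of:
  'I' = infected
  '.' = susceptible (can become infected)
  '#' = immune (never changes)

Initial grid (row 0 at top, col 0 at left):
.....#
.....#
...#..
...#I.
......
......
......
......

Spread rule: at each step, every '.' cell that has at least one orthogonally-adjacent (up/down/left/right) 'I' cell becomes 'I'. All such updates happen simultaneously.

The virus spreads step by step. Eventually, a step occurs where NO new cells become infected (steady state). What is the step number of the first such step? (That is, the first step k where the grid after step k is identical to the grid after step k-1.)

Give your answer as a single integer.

Answer: 9

Derivation:
Step 0 (initial): 1 infected
Step 1: +3 new -> 4 infected
Step 2: +5 new -> 9 infected
Step 3: +6 new -> 15 infected
Step 4: +8 new -> 23 infected
Step 5: +9 new -> 32 infected
Step 6: +7 new -> 39 infected
Step 7: +4 new -> 43 infected
Step 8: +1 new -> 44 infected
Step 9: +0 new -> 44 infected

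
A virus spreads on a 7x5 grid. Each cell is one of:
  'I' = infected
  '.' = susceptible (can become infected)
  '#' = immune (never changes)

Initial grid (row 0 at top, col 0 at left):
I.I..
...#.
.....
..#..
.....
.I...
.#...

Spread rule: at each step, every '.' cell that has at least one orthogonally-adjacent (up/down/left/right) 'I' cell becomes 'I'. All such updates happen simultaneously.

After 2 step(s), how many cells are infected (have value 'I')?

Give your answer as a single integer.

Step 0 (initial): 3 infected
Step 1: +7 new -> 10 infected
Step 2: +10 new -> 20 infected

Answer: 20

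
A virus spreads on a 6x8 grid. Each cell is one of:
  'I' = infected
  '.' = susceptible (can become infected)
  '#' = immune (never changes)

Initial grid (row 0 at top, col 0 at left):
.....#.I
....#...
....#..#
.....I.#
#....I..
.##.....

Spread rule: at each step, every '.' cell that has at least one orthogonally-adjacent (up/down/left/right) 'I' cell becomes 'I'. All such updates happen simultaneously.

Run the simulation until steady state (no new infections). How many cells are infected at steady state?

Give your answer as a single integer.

Answer: 39

Derivation:
Step 0 (initial): 3 infected
Step 1: +8 new -> 11 infected
Step 2: +8 new -> 19 infected
Step 3: +5 new -> 24 infected
Step 4: +4 new -> 28 infected
Step 5: +4 new -> 32 infected
Step 6: +4 new -> 36 infected
Step 7: +2 new -> 38 infected
Step 8: +1 new -> 39 infected
Step 9: +0 new -> 39 infected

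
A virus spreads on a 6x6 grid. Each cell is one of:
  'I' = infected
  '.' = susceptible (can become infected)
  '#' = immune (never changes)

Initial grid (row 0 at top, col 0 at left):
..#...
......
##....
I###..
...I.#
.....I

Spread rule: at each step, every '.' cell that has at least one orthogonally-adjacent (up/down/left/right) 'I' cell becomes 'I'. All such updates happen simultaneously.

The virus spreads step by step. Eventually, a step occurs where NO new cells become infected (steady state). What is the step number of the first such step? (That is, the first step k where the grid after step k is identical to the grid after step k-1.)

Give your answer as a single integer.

Answer: 10

Derivation:
Step 0 (initial): 3 infected
Step 1: +5 new -> 8 infected
Step 2: +4 new -> 12 infected
Step 3: +3 new -> 15 infected
Step 4: +3 new -> 18 infected
Step 5: +4 new -> 22 infected
Step 6: +3 new -> 25 infected
Step 7: +1 new -> 26 infected
Step 8: +2 new -> 28 infected
Step 9: +1 new -> 29 infected
Step 10: +0 new -> 29 infected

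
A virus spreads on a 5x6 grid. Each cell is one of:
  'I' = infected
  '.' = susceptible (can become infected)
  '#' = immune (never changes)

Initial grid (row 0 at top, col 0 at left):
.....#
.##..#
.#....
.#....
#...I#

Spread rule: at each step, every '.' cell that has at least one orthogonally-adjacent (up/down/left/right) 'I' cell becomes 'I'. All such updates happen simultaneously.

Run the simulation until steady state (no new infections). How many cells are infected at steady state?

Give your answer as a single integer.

Answer: 22

Derivation:
Step 0 (initial): 1 infected
Step 1: +2 new -> 3 infected
Step 2: +4 new -> 7 infected
Step 3: +5 new -> 12 infected
Step 4: +3 new -> 15 infected
Step 5: +1 new -> 16 infected
Step 6: +1 new -> 17 infected
Step 7: +1 new -> 18 infected
Step 8: +1 new -> 19 infected
Step 9: +1 new -> 20 infected
Step 10: +1 new -> 21 infected
Step 11: +1 new -> 22 infected
Step 12: +0 new -> 22 infected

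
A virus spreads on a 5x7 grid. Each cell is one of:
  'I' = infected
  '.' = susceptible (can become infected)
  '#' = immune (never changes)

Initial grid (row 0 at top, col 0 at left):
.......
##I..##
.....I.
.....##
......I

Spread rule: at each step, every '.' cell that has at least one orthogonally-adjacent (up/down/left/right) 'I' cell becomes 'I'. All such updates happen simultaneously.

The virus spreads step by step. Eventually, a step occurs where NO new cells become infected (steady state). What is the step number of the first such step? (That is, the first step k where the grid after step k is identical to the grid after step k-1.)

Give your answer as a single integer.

Step 0 (initial): 3 infected
Step 1: +6 new -> 9 infected
Step 2: +8 new -> 17 infected
Step 3: +7 new -> 24 infected
Step 4: +3 new -> 27 infected
Step 5: +2 new -> 29 infected
Step 6: +0 new -> 29 infected

Answer: 6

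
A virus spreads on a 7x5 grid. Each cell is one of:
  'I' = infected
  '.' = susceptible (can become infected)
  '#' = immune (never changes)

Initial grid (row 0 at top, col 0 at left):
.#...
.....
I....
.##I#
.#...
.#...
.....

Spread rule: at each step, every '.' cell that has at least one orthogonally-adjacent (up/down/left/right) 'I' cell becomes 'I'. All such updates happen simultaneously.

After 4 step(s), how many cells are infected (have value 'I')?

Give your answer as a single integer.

Step 0 (initial): 2 infected
Step 1: +5 new -> 7 infected
Step 2: +9 new -> 16 infected
Step 3: +7 new -> 23 infected
Step 4: +5 new -> 28 infected

Answer: 28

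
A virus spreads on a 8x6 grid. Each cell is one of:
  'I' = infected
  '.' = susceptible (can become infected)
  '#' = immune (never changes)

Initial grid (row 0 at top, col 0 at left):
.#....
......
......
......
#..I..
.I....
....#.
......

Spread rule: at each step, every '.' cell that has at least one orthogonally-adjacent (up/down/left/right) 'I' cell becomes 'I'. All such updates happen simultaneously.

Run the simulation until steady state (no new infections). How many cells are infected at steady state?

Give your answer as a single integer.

Answer: 45

Derivation:
Step 0 (initial): 2 infected
Step 1: +8 new -> 10 infected
Step 2: +10 new -> 20 infected
Step 3: +10 new -> 30 infected
Step 4: +8 new -> 38 infected
Step 5: +5 new -> 43 infected
Step 6: +2 new -> 45 infected
Step 7: +0 new -> 45 infected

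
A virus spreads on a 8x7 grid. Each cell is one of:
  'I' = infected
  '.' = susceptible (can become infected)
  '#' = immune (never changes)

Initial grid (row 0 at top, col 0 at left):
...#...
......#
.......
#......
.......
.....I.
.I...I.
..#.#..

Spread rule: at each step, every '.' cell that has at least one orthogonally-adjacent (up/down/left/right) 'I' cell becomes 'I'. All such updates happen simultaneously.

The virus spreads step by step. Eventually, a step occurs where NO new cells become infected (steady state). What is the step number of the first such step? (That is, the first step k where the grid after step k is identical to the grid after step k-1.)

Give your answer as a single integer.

Answer: 8

Derivation:
Step 0 (initial): 3 infected
Step 1: +10 new -> 13 infected
Step 2: +10 new -> 23 infected
Step 3: +8 new -> 31 infected
Step 4: +6 new -> 37 infected
Step 5: +6 new -> 43 infected
Step 6: +6 new -> 49 infected
Step 7: +2 new -> 51 infected
Step 8: +0 new -> 51 infected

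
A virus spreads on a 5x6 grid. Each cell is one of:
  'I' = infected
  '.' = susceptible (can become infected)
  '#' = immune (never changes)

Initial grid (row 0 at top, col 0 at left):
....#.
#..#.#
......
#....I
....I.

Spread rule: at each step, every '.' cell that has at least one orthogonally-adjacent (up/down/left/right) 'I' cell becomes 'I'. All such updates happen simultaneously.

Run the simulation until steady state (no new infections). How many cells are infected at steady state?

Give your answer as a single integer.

Answer: 24

Derivation:
Step 0 (initial): 2 infected
Step 1: +4 new -> 6 infected
Step 2: +3 new -> 9 infected
Step 3: +4 new -> 13 infected
Step 4: +3 new -> 16 infected
Step 5: +2 new -> 18 infected
Step 6: +3 new -> 21 infected
Step 7: +2 new -> 23 infected
Step 8: +1 new -> 24 infected
Step 9: +0 new -> 24 infected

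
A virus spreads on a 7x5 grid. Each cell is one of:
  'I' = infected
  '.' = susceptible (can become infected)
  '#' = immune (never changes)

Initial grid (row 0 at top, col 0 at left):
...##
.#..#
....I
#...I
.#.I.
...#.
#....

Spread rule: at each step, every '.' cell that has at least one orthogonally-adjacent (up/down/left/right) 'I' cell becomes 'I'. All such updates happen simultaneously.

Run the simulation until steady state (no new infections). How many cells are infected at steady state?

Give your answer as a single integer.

Answer: 27

Derivation:
Step 0 (initial): 3 infected
Step 1: +4 new -> 7 infected
Step 2: +5 new -> 12 infected
Step 3: +6 new -> 18 infected
Step 4: +5 new -> 23 infected
Step 5: +3 new -> 26 infected
Step 6: +1 new -> 27 infected
Step 7: +0 new -> 27 infected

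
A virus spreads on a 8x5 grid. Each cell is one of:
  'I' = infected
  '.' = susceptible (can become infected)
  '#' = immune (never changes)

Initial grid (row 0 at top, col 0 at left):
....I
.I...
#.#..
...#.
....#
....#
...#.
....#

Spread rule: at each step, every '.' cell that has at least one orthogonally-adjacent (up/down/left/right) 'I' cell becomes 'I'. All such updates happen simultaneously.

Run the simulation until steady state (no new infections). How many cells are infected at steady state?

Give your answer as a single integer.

Answer: 32

Derivation:
Step 0 (initial): 2 infected
Step 1: +6 new -> 8 infected
Step 2: +5 new -> 13 infected
Step 3: +5 new -> 18 infected
Step 4: +3 new -> 21 infected
Step 5: +4 new -> 25 infected
Step 6: +4 new -> 29 infected
Step 7: +2 new -> 31 infected
Step 8: +1 new -> 32 infected
Step 9: +0 new -> 32 infected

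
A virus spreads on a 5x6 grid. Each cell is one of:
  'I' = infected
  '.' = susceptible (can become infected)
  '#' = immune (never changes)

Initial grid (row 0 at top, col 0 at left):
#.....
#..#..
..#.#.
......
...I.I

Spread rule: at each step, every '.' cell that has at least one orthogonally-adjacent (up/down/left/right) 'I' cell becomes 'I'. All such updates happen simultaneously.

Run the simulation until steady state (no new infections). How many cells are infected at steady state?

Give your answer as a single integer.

Answer: 25

Derivation:
Step 0 (initial): 2 infected
Step 1: +4 new -> 6 infected
Step 2: +5 new -> 11 infected
Step 3: +3 new -> 14 infected
Step 4: +4 new -> 18 infected
Step 5: +3 new -> 21 infected
Step 6: +3 new -> 24 infected
Step 7: +1 new -> 25 infected
Step 8: +0 new -> 25 infected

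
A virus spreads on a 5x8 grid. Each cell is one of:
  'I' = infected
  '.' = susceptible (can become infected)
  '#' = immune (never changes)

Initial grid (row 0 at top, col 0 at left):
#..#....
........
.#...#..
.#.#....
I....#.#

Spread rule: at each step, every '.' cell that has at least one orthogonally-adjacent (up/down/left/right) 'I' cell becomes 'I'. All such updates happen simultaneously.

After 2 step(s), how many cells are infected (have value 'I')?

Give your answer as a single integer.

Step 0 (initial): 1 infected
Step 1: +2 new -> 3 infected
Step 2: +2 new -> 5 infected

Answer: 5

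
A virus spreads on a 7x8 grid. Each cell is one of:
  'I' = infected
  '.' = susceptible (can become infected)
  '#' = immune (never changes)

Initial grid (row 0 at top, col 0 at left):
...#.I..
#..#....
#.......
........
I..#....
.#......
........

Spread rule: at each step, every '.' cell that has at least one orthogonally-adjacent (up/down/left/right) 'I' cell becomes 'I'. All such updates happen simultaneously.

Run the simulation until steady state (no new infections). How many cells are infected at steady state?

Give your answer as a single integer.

Answer: 50

Derivation:
Step 0 (initial): 2 infected
Step 1: +6 new -> 8 infected
Step 2: +7 new -> 15 infected
Step 3: +8 new -> 23 infected
Step 4: +10 new -> 33 infected
Step 5: +8 new -> 41 infected
Step 6: +6 new -> 47 infected
Step 7: +2 new -> 49 infected
Step 8: +1 new -> 50 infected
Step 9: +0 new -> 50 infected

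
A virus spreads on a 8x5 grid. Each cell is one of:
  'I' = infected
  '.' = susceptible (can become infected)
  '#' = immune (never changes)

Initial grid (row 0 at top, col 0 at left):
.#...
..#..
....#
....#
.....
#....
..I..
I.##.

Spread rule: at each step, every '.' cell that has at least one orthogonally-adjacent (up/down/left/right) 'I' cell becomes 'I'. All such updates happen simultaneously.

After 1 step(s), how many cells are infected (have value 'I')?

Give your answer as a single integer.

Answer: 7

Derivation:
Step 0 (initial): 2 infected
Step 1: +5 new -> 7 infected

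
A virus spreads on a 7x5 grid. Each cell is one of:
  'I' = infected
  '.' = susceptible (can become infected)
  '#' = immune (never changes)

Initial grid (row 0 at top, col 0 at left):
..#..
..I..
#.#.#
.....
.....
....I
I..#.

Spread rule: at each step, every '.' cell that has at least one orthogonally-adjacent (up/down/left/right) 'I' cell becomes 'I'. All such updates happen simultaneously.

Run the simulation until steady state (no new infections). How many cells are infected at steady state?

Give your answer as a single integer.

Answer: 30

Derivation:
Step 0 (initial): 3 infected
Step 1: +7 new -> 10 infected
Step 2: +12 new -> 22 infected
Step 3: +7 new -> 29 infected
Step 4: +1 new -> 30 infected
Step 5: +0 new -> 30 infected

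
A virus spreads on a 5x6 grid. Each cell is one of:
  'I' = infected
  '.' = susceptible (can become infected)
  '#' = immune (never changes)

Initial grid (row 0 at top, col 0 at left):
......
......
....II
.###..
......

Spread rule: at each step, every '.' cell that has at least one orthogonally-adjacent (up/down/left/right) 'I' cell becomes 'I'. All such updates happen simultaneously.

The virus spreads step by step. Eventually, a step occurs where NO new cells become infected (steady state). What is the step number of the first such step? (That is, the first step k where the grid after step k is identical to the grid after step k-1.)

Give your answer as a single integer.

Answer: 7

Derivation:
Step 0 (initial): 2 infected
Step 1: +5 new -> 7 infected
Step 2: +6 new -> 13 infected
Step 3: +4 new -> 17 infected
Step 4: +4 new -> 21 infected
Step 5: +4 new -> 25 infected
Step 6: +2 new -> 27 infected
Step 7: +0 new -> 27 infected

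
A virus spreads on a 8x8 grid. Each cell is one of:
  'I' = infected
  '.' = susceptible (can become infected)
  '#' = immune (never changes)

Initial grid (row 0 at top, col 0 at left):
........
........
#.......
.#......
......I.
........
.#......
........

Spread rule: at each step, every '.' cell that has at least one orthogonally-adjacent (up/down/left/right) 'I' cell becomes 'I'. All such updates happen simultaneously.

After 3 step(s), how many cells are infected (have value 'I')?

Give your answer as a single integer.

Answer: 21

Derivation:
Step 0 (initial): 1 infected
Step 1: +4 new -> 5 infected
Step 2: +7 new -> 12 infected
Step 3: +9 new -> 21 infected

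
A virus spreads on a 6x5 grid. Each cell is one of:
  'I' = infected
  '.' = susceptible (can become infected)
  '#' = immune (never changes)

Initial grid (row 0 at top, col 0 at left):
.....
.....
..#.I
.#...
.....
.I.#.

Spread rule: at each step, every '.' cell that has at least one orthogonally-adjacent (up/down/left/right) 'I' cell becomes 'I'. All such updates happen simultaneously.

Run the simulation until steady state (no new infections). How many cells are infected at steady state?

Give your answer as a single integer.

Answer: 27

Derivation:
Step 0 (initial): 2 infected
Step 1: +6 new -> 8 infected
Step 2: +6 new -> 14 infected
Step 3: +6 new -> 20 infected
Step 4: +3 new -> 23 infected
Step 5: +3 new -> 26 infected
Step 6: +1 new -> 27 infected
Step 7: +0 new -> 27 infected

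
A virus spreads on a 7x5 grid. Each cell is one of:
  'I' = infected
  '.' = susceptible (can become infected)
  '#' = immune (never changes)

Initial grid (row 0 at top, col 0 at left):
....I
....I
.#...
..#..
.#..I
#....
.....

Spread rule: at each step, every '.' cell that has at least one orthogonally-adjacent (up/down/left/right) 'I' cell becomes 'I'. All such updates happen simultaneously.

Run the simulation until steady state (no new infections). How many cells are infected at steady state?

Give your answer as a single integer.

Answer: 31

Derivation:
Step 0 (initial): 3 infected
Step 1: +6 new -> 9 infected
Step 2: +7 new -> 16 infected
Step 3: +5 new -> 21 infected
Step 4: +4 new -> 25 infected
Step 5: +2 new -> 27 infected
Step 6: +2 new -> 29 infected
Step 7: +2 new -> 31 infected
Step 8: +0 new -> 31 infected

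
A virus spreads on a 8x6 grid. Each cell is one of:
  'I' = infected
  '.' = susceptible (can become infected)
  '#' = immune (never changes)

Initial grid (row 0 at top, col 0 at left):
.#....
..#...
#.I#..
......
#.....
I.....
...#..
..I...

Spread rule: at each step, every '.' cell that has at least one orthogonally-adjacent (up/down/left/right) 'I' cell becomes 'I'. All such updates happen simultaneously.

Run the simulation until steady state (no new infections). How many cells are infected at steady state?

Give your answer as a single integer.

Answer: 42

Derivation:
Step 0 (initial): 3 infected
Step 1: +7 new -> 10 infected
Step 2: +9 new -> 19 infected
Step 3: +7 new -> 26 infected
Step 4: +6 new -> 32 infected
Step 5: +4 new -> 36 infected
Step 6: +3 new -> 39 infected
Step 7: +2 new -> 41 infected
Step 8: +1 new -> 42 infected
Step 9: +0 new -> 42 infected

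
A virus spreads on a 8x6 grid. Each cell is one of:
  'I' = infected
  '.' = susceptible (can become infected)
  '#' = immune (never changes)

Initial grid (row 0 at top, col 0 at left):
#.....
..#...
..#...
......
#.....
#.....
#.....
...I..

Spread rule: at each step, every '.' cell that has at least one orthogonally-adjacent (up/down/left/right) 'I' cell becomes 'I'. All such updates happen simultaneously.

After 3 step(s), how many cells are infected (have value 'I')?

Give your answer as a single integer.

Answer: 15

Derivation:
Step 0 (initial): 1 infected
Step 1: +3 new -> 4 infected
Step 2: +5 new -> 9 infected
Step 3: +6 new -> 15 infected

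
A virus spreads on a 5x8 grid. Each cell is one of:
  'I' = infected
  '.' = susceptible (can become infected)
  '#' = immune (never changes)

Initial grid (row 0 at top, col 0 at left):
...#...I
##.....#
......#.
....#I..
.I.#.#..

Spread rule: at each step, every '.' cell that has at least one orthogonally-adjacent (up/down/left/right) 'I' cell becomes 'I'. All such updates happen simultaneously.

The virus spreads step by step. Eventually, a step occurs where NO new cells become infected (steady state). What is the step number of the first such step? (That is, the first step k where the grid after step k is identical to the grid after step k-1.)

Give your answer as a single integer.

Answer: 8

Derivation:
Step 0 (initial): 3 infected
Step 1: +6 new -> 9 infected
Step 2: +9 new -> 18 infected
Step 3: +8 new -> 26 infected
Step 4: +2 new -> 28 infected
Step 5: +1 new -> 29 infected
Step 6: +1 new -> 30 infected
Step 7: +1 new -> 31 infected
Step 8: +0 new -> 31 infected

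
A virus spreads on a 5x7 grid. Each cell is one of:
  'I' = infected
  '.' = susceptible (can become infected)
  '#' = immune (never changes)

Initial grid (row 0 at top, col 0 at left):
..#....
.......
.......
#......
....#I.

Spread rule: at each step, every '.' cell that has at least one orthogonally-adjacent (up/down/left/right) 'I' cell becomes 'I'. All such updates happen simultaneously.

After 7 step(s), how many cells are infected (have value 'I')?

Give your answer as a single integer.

Step 0 (initial): 1 infected
Step 1: +2 new -> 3 infected
Step 2: +3 new -> 6 infected
Step 3: +4 new -> 10 infected
Step 4: +6 new -> 16 infected
Step 5: +6 new -> 22 infected
Step 6: +4 new -> 26 infected
Step 7: +3 new -> 29 infected

Answer: 29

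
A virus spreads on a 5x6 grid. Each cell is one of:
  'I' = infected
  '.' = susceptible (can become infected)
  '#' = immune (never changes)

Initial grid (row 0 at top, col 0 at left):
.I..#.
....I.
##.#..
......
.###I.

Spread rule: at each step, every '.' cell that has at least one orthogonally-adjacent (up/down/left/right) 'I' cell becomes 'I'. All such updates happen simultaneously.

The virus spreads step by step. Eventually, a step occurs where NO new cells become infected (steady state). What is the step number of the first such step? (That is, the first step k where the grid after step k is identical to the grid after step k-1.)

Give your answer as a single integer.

Step 0 (initial): 3 infected
Step 1: +8 new -> 11 infected
Step 2: +7 new -> 18 infected
Step 3: +2 new -> 20 infected
Step 4: +1 new -> 21 infected
Step 5: +1 new -> 22 infected
Step 6: +1 new -> 23 infected
Step 7: +0 new -> 23 infected

Answer: 7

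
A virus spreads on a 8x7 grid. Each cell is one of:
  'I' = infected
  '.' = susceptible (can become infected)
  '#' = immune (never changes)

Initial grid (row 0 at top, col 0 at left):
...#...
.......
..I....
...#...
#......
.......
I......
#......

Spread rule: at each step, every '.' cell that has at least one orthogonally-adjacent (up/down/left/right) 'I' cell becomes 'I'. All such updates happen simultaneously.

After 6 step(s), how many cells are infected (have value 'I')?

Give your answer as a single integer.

Answer: 50

Derivation:
Step 0 (initial): 2 infected
Step 1: +6 new -> 8 infected
Step 2: +10 new -> 18 infected
Step 3: +11 new -> 29 infected
Step 4: +9 new -> 38 infected
Step 5: +7 new -> 45 infected
Step 6: +5 new -> 50 infected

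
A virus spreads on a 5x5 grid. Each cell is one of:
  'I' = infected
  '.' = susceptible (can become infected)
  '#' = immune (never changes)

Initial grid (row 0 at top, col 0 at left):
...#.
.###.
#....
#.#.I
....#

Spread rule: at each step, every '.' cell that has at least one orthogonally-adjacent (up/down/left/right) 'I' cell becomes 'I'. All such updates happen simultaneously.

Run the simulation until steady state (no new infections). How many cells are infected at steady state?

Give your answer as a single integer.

Step 0 (initial): 1 infected
Step 1: +2 new -> 3 infected
Step 2: +3 new -> 6 infected
Step 3: +3 new -> 9 infected
Step 4: +2 new -> 11 infected
Step 5: +2 new -> 13 infected
Step 6: +0 new -> 13 infected

Answer: 13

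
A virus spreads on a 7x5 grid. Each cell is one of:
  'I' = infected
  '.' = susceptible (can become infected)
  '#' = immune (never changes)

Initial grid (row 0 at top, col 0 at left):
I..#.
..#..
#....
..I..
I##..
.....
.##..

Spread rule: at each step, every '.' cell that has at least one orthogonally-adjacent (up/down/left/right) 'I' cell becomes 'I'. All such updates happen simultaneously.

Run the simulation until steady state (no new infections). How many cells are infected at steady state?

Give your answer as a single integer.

Step 0 (initial): 3 infected
Step 1: +7 new -> 10 infected
Step 2: +8 new -> 18 infected
Step 3: +5 new -> 23 infected
Step 4: +3 new -> 26 infected
Step 5: +2 new -> 28 infected
Step 6: +0 new -> 28 infected

Answer: 28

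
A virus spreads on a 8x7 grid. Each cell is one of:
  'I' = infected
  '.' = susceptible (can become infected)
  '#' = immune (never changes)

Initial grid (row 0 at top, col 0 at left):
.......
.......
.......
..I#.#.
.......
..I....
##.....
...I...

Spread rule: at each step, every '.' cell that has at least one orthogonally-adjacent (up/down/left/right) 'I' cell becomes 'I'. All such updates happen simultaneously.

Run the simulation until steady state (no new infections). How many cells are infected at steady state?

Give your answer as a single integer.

Answer: 52

Derivation:
Step 0 (initial): 3 infected
Step 1: +9 new -> 12 infected
Step 2: +11 new -> 23 infected
Step 3: +11 new -> 34 infected
Step 4: +9 new -> 43 infected
Step 5: +5 new -> 48 infected
Step 6: +3 new -> 51 infected
Step 7: +1 new -> 52 infected
Step 8: +0 new -> 52 infected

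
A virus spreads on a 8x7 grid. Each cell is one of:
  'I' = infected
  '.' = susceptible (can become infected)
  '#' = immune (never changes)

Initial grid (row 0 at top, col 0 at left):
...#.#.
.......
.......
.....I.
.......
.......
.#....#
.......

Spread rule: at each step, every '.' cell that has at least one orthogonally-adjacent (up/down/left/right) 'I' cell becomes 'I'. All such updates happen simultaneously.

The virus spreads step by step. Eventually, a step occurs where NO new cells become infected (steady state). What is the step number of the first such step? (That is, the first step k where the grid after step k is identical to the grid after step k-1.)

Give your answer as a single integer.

Answer: 10

Derivation:
Step 0 (initial): 1 infected
Step 1: +4 new -> 5 infected
Step 2: +7 new -> 12 infected
Step 3: +8 new -> 20 infected
Step 4: +9 new -> 29 infected
Step 5: +8 new -> 37 infected
Step 6: +7 new -> 44 infected
Step 7: +4 new -> 48 infected
Step 8: +3 new -> 51 infected
Step 9: +1 new -> 52 infected
Step 10: +0 new -> 52 infected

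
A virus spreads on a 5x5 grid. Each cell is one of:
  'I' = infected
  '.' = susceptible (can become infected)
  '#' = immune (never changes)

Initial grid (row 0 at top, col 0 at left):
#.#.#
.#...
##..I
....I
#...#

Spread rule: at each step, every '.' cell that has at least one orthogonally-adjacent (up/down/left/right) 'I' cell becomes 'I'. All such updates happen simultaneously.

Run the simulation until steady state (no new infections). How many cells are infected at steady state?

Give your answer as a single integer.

Step 0 (initial): 2 infected
Step 1: +3 new -> 5 infected
Step 2: +4 new -> 9 infected
Step 3: +4 new -> 13 infected
Step 4: +2 new -> 15 infected
Step 5: +0 new -> 15 infected

Answer: 15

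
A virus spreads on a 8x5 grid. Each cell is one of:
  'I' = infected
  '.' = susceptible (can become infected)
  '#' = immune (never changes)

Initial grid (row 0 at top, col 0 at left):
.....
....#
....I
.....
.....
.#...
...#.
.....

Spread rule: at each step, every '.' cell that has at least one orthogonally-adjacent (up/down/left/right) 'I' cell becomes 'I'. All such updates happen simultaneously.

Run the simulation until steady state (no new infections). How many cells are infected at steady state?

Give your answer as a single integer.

Answer: 37

Derivation:
Step 0 (initial): 1 infected
Step 1: +2 new -> 3 infected
Step 2: +4 new -> 7 infected
Step 3: +6 new -> 13 infected
Step 4: +8 new -> 21 infected
Step 5: +6 new -> 27 infected
Step 6: +4 new -> 31 infected
Step 7: +3 new -> 34 infected
Step 8: +2 new -> 36 infected
Step 9: +1 new -> 37 infected
Step 10: +0 new -> 37 infected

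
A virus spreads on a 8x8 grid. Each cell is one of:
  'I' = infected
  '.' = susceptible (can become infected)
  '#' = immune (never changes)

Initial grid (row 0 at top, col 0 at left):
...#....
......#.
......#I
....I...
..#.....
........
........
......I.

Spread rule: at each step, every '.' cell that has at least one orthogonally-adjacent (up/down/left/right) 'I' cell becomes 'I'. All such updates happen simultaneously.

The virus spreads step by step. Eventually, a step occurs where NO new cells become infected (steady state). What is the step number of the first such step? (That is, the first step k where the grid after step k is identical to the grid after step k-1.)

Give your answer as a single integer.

Answer: 8

Derivation:
Step 0 (initial): 3 infected
Step 1: +9 new -> 12 infected
Step 2: +14 new -> 26 infected
Step 3: +12 new -> 38 infected
Step 4: +8 new -> 46 infected
Step 5: +7 new -> 53 infected
Step 6: +5 new -> 58 infected
Step 7: +2 new -> 60 infected
Step 8: +0 new -> 60 infected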